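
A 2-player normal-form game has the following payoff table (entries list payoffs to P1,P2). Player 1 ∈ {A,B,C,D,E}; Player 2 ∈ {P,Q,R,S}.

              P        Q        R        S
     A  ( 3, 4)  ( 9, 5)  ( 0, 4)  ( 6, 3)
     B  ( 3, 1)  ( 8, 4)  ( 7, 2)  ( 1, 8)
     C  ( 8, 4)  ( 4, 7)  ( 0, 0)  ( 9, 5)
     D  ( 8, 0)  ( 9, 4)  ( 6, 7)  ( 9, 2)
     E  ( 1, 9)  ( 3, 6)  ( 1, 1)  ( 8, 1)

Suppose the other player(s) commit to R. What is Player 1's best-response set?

u_1(A vs R) = 0
u_1(B vs R) = 7
u_1(C vs R) = 0
u_1(D vs R) = 6
u_1(E vs R) = 1
max payoff 7 at {B}

BR_1 = {B}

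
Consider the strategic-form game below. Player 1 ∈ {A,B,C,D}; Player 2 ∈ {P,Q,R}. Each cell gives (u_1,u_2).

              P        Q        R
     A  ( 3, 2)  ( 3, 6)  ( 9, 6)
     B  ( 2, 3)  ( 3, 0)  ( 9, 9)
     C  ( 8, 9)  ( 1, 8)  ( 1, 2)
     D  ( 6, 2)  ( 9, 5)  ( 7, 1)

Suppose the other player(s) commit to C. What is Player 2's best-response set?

u_2(P vs C) = 9
u_2(Q vs C) = 8
u_2(R vs C) = 2
max payoff 9 at {P}

argmax u_2 = {P}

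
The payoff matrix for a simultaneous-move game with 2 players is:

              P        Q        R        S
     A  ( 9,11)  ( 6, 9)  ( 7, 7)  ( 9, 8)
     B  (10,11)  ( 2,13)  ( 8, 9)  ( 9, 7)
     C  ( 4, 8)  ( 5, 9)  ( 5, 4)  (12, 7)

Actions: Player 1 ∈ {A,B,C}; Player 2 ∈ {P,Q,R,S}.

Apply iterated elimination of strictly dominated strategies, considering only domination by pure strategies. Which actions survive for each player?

IESDS → P1:{A,B} P2:{P,Q}

P2 drop R (P beats it: A:11>7 B:11>9 C:8>4)
P2 drop S (P beats it: A:11>8 B:11>7 C:8>7)
P1 drop C (A beats it: P:9>4 Q:6>5)
P1→{A,B} P2→{P,Q}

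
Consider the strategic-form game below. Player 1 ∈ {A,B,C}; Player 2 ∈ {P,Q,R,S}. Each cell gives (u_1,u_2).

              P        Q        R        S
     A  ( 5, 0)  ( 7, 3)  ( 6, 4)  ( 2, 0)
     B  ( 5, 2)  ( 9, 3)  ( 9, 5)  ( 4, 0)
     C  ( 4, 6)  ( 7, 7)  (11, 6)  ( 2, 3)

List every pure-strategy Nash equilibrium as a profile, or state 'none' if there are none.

PSNE: ∅

(A,P): not NE [P2→R gives 4>0]
(A,Q): not NE [P1→B gives 9>7; P2→R gives 4>3]
(A,R): not NE [P1→C gives 11>6]
(A,S): not NE [P1→B gives 4>2; P2→R gives 4>0]
(B,P): not NE [P2→R gives 5>2]
(B,Q): not NE [P2→R gives 5>3]
(B,R): not NE [P1→C gives 11>9]
(B,S): not NE [P2→R gives 5>0]
(C,P): not NE [P1→B gives 5>4; P2→Q gives 7>6]
(C,Q): not NE [P1→B gives 9>7]
(C,R): not NE [P2→Q gives 7>6]
(C,S): not NE [P1→B gives 4>2; P2→Q gives 7>3]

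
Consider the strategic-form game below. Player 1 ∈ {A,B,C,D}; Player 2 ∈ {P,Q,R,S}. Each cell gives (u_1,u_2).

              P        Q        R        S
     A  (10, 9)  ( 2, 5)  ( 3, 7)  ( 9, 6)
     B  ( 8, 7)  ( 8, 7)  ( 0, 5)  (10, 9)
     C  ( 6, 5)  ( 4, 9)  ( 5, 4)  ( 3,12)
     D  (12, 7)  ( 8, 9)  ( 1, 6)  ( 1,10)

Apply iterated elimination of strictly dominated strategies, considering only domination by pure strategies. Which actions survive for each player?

Remaining: P1:{A,B,D} P2:{P,S}

P2 drop Q (S beats it: A:6>5 B:9>7 C:12>9 D:10>9)
P2 drop R (P beats it: A:9>7 B:7>5 C:5>4 D:7>6)
P1 drop C (A beats it: P:10>6 S:9>3)
P1→{A,B,D} P2→{P,S}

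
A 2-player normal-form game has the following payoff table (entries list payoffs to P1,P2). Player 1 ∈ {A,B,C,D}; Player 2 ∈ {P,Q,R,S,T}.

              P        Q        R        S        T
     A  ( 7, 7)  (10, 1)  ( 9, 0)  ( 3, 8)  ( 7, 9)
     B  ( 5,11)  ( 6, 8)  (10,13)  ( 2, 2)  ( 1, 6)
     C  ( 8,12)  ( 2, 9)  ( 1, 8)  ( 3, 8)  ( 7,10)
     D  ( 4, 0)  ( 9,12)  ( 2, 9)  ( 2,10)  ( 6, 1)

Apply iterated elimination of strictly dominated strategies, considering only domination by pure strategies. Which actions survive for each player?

P1 drop D (A beats it: P:7>4 Q:10>9 R:9>2 S:3>2 T:7>6)
P2 drop Q (P beats it: A:7>1 B:11>8 C:12>9)
P2 drop S (T beats it: A:9>8 B:6>2 C:10>8)
P1→{A,B,C} P2→{P,R,T}

Remaining: P1:{A,B,C} P2:{P,R,T}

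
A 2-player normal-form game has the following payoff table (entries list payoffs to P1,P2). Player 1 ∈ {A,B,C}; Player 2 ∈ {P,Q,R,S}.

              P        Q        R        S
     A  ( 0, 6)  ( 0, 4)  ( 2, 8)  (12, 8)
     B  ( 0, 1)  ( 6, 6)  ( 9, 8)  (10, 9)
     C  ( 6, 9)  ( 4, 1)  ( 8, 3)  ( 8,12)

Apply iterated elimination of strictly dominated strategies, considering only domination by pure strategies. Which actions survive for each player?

P2 drop P (S beats it: A:8>6 B:9>1 C:12>9)
P1 drop C (B beats it: Q:6>4 R:9>8 S:10>8)
P2 drop Q (R beats it: A:8>4 B:8>6)
P1→{A,B} P2→{R,S}

Survivors P1:{A,B} P2:{R,S}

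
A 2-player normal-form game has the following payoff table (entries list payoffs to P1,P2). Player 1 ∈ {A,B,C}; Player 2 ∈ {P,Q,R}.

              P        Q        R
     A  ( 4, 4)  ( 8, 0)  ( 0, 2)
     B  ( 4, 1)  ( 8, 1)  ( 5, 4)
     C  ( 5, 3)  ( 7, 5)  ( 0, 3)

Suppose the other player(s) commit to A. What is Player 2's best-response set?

u_2(P vs A) = 4
u_2(Q vs A) = 0
u_2(R vs A) = 2
max payoff 4 at {P}

P2 best: {P}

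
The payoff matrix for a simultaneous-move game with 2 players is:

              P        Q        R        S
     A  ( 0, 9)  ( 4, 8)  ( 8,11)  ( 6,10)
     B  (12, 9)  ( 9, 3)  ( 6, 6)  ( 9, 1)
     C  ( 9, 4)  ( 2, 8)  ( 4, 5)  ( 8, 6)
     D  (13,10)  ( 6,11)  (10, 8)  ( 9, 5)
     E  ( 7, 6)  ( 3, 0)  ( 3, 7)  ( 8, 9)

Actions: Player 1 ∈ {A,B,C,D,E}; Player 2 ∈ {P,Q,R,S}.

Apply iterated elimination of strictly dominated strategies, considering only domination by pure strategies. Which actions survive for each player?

IESDS → P1:{B,D} P2:{P,Q}

P1 drop A (D beats it: P:13>0 Q:6>4 R:10>8 S:9>6)
P1 drop C (B beats it: P:12>9 Q:9>2 R:6>4 S:9>8)
P1 drop E (B beats it: P:12>7 Q:9>3 R:6>3 S:9>8)
P2 drop R (P beats it: B:9>6 D:10>8)
P2 drop S (P beats it: B:9>1 D:10>5)
P1→{B,D} P2→{P,Q}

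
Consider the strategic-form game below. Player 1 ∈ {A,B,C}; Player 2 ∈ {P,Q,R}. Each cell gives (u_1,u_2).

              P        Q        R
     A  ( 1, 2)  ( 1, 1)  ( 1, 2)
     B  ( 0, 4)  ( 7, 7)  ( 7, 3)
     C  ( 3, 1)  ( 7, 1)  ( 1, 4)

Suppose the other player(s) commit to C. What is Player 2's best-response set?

BR_2 = {R}

u_2(P vs C) = 1
u_2(Q vs C) = 1
u_2(R vs C) = 4
max payoff 4 at {R}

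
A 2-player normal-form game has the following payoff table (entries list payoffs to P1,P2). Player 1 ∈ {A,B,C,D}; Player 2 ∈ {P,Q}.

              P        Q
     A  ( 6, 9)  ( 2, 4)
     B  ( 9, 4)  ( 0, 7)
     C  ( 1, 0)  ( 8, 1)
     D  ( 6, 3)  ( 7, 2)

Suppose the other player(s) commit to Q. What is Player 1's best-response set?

BR_1 = {C}

u_1(A vs Q) = 2
u_1(B vs Q) = 0
u_1(C vs Q) = 8
u_1(D vs Q) = 7
max payoff 8 at {C}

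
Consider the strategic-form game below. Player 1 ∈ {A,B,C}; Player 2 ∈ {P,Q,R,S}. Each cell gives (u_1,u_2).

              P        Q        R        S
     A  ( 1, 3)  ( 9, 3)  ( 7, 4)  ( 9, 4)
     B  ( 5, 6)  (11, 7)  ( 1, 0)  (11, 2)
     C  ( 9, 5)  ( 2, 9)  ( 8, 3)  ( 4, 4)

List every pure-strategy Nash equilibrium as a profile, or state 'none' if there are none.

(A,P): not NE [P1→C gives 9>1; P2→S gives 4>3]
(A,Q): not NE [P1→B gives 11>9; P2→S gives 4>3]
(A,R): not NE [P1→C gives 8>7]
(A,S): not NE [P1→B gives 11>9]
(B,P): not NE [P1→C gives 9>5; P2→Q gives 7>6]
(B,Q): NE
(B,R): not NE [P1→C gives 8>1; P2→Q gives 7>0]
(B,S): not NE [P2→Q gives 7>2]
(C,P): not NE [P2→Q gives 9>5]
(C,Q): not NE [P1→B gives 11>2]
(C,R): not NE [P2→Q gives 9>3]
(C,S): not NE [P1→B gives 11>4; P2→Q gives 9>4]

NE set: (B,Q)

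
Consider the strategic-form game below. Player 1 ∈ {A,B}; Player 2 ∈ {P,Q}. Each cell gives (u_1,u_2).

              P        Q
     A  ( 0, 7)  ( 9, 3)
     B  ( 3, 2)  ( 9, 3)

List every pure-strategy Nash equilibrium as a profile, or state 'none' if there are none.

PSNE = {(B,Q)}

(A,P): not NE [P1→B gives 3>0]
(A,Q): not NE [P2→P gives 7>3]
(B,P): not NE [P2→Q gives 3>2]
(B,Q): NE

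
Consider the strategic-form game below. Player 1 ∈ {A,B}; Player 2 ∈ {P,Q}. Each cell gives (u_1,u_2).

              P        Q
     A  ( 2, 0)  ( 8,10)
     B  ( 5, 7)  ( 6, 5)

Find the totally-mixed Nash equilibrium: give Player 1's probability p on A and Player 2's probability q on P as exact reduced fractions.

P1 indiff ⇒ q·2+(1-q)·8 = q·5+(1-q)·6 ⇒ q(-3) = (1-q)(-2) ⇒ q = 2/5
P2 indiff ⇒ p·0+(1-p)·7 = p·10+(1-p)·5 ⇒ p(-10) = (1-p)(-2) ⇒ p = 1/6

p=1/6, q=2/5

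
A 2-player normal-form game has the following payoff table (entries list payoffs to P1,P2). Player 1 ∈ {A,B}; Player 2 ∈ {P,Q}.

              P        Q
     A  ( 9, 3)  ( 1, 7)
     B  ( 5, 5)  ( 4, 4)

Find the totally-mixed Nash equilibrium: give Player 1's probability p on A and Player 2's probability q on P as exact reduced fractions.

(p,q) = (1/5, 3/7)

P1 indiff ⇒ q·9+(1-q)·1 = q·5+(1-q)·4 ⇒ q(4) = (1-q)(3) ⇒ q = 3/7
P2 indiff ⇒ p·3+(1-p)·5 = p·7+(1-p)·4 ⇒ p(-4) = (1-p)(-1) ⇒ p = 1/5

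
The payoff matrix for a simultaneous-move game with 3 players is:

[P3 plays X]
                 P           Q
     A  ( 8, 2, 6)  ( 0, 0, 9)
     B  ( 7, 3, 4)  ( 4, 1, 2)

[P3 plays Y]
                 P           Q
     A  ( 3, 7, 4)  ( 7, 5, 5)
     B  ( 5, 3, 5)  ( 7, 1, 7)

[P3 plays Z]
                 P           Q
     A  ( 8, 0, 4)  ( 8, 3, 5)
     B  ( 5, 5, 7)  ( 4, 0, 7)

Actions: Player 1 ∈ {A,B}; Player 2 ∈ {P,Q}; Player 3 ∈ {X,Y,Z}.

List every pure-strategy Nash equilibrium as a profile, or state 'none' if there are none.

(A,P,X): NE
(A,P,Y): not NE [P1→B gives 5>3; P3→X gives 6>4]
(A,P,Z): not NE [P2→Q gives 3>0; P3→X gives 6>4]
(A,Q,X): not NE [P1→B gives 4>0; P2→P gives 2>0]
(A,Q,Y): not NE [P2→P gives 7>5; P3→X gives 9>5]
(A,Q,Z): not NE [P3→X gives 9>5]
(B,P,X): not NE [P1→A gives 8>7; P3→Z gives 7>4]
(B,P,Y): not NE [P3→Z gives 7>5]
(B,P,Z): not NE [P1→A gives 8>5]
(B,Q,X): not NE [P2→P gives 3>1; P3→Z gives 7>2]
(B,Q,Y): not NE [P2→P gives 3>1]
(B,Q,Z): not NE [P1→A gives 8>4; P2→P gives 5>0]

Nash profiles: (A,P,X)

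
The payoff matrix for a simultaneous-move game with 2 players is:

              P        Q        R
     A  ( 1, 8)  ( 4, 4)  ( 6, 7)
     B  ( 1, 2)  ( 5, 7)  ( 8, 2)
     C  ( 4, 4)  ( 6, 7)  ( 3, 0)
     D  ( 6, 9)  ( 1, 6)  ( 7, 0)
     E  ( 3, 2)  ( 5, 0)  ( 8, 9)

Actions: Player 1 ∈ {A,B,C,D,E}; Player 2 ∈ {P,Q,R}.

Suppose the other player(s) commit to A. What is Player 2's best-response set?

u_2(P vs A) = 8
u_2(Q vs A) = 4
u_2(R vs A) = 7
max payoff 8 at {P}

P2 best: {P}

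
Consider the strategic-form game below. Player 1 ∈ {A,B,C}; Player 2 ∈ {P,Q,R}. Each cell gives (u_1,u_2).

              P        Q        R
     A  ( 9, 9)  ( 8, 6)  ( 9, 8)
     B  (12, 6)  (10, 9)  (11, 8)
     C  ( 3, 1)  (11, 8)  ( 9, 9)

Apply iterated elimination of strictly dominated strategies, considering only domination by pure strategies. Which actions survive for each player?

P1 drop A (B beats it: P:12>9 Q:10>8 R:11>9)
P2 drop P (Q beats it: B:9>6 C:8>1)
P1→{B,C} P2→{Q,R}

Survivors P1:{B,C} P2:{Q,R}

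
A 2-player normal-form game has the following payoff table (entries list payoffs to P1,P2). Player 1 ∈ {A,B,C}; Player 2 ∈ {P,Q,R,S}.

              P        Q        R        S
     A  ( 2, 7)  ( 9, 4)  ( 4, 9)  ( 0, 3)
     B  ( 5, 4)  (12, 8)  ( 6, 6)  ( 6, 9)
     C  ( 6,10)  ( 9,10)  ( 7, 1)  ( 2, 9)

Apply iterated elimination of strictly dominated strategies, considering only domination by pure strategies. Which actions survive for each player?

Survivors P1:{B,C} P2:{P,Q,S}

P1 drop A (B beats it: P:5>2 Q:12>9 R:6>4 S:6>0)
P2 drop R (Q beats it: B:8>6 C:10>1)
P1→{B,C} P2→{P,Q,S}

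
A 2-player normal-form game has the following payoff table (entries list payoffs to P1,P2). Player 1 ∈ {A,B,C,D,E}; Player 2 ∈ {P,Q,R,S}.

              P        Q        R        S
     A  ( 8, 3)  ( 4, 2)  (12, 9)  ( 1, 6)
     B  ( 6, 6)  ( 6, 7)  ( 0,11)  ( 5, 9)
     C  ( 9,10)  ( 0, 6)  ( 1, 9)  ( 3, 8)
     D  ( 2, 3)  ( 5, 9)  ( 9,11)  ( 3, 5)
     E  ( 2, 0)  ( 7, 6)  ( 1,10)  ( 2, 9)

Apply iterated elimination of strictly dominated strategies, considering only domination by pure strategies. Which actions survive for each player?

P2 drop Q (R beats it: A:9>2 B:11>7 C:9>6 D:11>9 E:10>6)
P2 drop S (R beats it: A:9>6 B:11>9 C:9>8 D:11>5 E:10>9)
P1 drop B (A beats it: P:8>6 R:12>0)
P1 drop D (A beats it: P:8>2 R:12>9)
P1 drop E (A beats it: P:8>2 R:12>1)
P1→{A,C} P2→{P,R}

Remaining: P1:{A,C} P2:{P,R}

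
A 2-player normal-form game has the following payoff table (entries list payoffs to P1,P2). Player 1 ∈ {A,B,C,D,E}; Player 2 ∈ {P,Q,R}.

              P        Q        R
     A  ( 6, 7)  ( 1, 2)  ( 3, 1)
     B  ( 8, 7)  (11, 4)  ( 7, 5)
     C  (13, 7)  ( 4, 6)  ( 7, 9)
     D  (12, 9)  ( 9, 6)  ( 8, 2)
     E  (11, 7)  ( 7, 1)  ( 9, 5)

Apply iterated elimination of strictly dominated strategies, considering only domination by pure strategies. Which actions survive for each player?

Remaining: P1:{C,D,E} P2:{P,R}

P1 drop A (B beats it: P:8>6 Q:11>1 R:7>3)
P2 drop Q (P beats it: B:7>4 C:7>6 D:9>6 E:7>1)
P1 drop B (D beats it: P:12>8 R:8>7)
P1→{C,D,E} P2→{P,R}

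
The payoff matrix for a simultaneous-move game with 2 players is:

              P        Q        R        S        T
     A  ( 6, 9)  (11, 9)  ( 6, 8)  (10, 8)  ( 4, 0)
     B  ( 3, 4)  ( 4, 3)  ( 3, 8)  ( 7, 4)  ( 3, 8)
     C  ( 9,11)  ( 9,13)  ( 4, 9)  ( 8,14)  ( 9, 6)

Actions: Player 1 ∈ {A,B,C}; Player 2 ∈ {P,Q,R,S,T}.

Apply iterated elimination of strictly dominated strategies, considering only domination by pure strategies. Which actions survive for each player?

Survivors P1:{A,C} P2:{P,Q,S}

P1 drop B (A beats it: P:6>3 Q:11>4 R:6>3 S:10>7 T:4>3)
P2 drop R (P beats it: A:9>8 C:11>9)
P2 drop T (P beats it: A:9>0 C:11>6)
P1→{A,C} P2→{P,Q,S}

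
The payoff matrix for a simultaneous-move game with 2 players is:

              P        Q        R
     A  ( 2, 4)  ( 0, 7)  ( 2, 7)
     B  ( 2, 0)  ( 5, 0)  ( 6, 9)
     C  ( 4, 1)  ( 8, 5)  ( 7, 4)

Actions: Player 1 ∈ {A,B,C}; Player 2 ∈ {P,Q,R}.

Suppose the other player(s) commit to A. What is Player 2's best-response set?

P2 best: {Q,R}

u_2(P vs A) = 4
u_2(Q vs A) = 7
u_2(R vs A) = 7
max payoff 7 at {Q,R}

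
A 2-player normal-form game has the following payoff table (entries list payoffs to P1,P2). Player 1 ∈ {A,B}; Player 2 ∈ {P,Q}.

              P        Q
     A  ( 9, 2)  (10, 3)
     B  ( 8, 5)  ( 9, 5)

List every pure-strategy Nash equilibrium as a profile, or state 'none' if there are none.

(A,P): not NE [P2→Q gives 3>2]
(A,Q): NE
(B,P): not NE [P1→A gives 9>8]
(B,Q): not NE [P1→A gives 10>9]

NE set: (A,Q)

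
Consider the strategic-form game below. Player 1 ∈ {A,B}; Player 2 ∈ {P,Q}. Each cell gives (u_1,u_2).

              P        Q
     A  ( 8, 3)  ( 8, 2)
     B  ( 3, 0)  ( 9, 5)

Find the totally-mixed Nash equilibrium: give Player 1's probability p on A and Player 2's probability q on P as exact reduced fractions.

P1 indiff ⇒ q·8+(1-q)·8 = q·3+(1-q)·9 ⇒ q(5) = (1-q)(1) ⇒ q = 1/6
P2 indiff ⇒ p·3+(1-p)·0 = p·2+(1-p)·5 ⇒ p(1) = (1-p)(5) ⇒ p = 5/6

(p,q) = (5/6, 1/6)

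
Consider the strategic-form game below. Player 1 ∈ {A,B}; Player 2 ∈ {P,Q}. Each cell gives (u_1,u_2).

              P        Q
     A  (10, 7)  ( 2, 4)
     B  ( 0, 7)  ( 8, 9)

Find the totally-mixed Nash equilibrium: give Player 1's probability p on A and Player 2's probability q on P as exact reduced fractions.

P1 indiff ⇒ q·10+(1-q)·2 = q·0+(1-q)·8 ⇒ q(10) = (1-q)(6) ⇒ q = 3/8
P2 indiff ⇒ p·7+(1-p)·7 = p·4+(1-p)·9 ⇒ p(3) = (1-p)(2) ⇒ p = 2/5

p=2/5, q=3/8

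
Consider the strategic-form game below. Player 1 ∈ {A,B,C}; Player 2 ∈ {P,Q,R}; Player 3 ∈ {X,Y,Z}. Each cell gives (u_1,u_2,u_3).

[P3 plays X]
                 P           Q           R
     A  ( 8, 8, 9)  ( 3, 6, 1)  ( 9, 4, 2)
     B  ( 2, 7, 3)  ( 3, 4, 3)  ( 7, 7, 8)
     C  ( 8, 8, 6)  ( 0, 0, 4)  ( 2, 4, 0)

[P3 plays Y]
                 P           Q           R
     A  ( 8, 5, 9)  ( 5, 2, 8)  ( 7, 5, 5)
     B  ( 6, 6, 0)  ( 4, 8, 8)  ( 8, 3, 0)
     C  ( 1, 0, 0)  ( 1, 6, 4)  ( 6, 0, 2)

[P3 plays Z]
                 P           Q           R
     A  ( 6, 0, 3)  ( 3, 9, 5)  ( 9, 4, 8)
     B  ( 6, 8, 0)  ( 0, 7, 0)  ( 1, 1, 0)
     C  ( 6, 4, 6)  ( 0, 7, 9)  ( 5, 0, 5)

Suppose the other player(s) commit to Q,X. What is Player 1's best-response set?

u_1(A vs Q,X) = 3
u_1(B vs Q,X) = 3
u_1(C vs Q,X) = 0
max payoff 3 at {A,B}

P1 best: {A,B}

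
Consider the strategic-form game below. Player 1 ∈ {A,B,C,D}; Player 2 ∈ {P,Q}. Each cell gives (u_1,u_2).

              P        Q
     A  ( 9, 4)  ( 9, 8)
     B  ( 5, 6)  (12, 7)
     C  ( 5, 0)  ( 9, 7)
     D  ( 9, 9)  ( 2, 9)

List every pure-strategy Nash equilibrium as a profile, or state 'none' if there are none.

(A,P): not NE [P2→Q gives 8>4]
(A,Q): not NE [P1→B gives 12>9]
(B,P): not NE [P1→D gives 9>5; P2→Q gives 7>6]
(B,Q): NE
(C,P): not NE [P1→D gives 9>5; P2→Q gives 7>0]
(C,Q): not NE [P1→B gives 12>9]
(D,P): NE
(D,Q): not NE [P1→B gives 12>2]

PSNE = {(B,Q), (D,P)}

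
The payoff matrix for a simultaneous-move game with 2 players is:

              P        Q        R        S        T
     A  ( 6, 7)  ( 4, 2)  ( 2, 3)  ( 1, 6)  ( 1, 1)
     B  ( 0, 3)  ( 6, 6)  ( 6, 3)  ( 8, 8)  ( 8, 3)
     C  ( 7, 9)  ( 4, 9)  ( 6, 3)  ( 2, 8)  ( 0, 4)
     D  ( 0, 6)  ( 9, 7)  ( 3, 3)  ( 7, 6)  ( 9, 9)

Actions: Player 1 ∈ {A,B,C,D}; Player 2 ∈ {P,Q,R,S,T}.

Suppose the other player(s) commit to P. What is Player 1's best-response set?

u_1(A vs P) = 6
u_1(B vs P) = 0
u_1(C vs P) = 7
u_1(D vs P) = 0
max payoff 7 at {C}

P1 best: {C}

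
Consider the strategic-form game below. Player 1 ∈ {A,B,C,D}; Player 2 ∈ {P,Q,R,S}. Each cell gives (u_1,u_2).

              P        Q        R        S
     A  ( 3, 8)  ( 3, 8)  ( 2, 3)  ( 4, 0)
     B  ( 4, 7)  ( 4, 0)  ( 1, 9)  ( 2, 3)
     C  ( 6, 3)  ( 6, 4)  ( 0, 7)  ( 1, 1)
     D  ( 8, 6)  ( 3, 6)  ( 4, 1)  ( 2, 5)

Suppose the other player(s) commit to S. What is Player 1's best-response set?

P1 best: {A}

u_1(A vs S) = 4
u_1(B vs S) = 2
u_1(C vs S) = 1
u_1(D vs S) = 2
max payoff 4 at {A}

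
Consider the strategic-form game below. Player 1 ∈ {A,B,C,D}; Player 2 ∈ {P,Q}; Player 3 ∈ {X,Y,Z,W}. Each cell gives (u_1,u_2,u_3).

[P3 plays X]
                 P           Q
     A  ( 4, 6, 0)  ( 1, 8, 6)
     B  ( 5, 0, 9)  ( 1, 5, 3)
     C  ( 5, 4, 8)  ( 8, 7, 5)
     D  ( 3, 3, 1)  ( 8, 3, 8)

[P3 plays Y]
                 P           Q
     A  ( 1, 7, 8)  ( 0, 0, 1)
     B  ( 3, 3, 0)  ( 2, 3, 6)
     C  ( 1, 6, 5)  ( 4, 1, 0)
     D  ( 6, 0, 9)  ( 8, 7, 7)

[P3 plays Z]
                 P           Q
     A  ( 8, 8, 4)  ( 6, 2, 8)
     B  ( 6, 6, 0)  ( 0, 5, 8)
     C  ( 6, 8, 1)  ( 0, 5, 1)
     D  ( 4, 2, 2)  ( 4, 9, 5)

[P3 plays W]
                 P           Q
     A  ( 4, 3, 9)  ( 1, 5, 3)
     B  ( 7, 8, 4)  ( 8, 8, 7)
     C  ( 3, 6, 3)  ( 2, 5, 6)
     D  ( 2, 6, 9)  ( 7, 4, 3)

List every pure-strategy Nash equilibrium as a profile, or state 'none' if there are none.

Nash profiles: (D,Q,X)

(A,P,X): not NE [P1→C gives 5>4; P2→Q gives 8>6; P3→W gives 9>0]
(A,P,Y): not NE [P1→D gives 6>1; P3→W gives 9>8]
(A,P,Z): not NE [P3→W gives 9>4]
(A,P,W): not NE [P1→B gives 7>4; P2→Q gives 5>3]
(A,Q,X): not NE [P1→D gives 8>1; P3→Z gives 8>6]
(A,Q,Y): not NE [P1→D gives 8>0; P2→P gives 7>0; P3→Z gives 8>1]
(A,Q,Z): not NE [P2→P gives 8>2]
(A,Q,W): not NE [P1→B gives 8>1; P3→Z gives 8>3]
(B,P,X): not NE [P2→Q gives 5>0]
(B,P,Y): not NE [P1→D gives 6>3; P3→X gives 9>0]
(B,P,Z): not NE [P1→A gives 8>6; P3→X gives 9>0]
(B,P,W): not NE [P3→X gives 9>4]
(B,Q,X): not NE [P1→D gives 8>1; P3→Z gives 8>3]
(B,Q,Y): not NE [P1→D gives 8>2; P3→Z gives 8>6]
(B,Q,Z): not NE [P1→A gives 6>0; P2→P gives 6>5]
(B,Q,W): not NE [P3→Z gives 8>7]
(C,P,X): not NE [P2→Q gives 7>4]
(C,P,Y): not NE [P1→D gives 6>1; P3→X gives 8>5]
(C,P,Z): not NE [P1→A gives 8>6; P3→X gives 8>1]
(C,P,W): not NE [P1→B gives 7>3; P3→X gives 8>3]
(C,Q,X): not NE [P3→W gives 6>5]
(C,Q,Y): not NE [P1→D gives 8>4; P2→P gives 6>1; P3→W gives 6>0]
(C,Q,Z): not NE [P1→A gives 6>0; P2→P gives 8>5; P3→W gives 6>1]
(C,Q,W): not NE [P1→B gives 8>2; P2→P gives 6>5]
(D,P,X): not NE [P1→C gives 5>3; P3→W gives 9>1]
(D,P,Y): not NE [P2→Q gives 7>0]
(D,P,Z): not NE [P1→A gives 8>4; P2→Q gives 9>2; P3→W gives 9>2]
(D,P,W): not NE [P1→B gives 7>2]
(D,Q,X): NE
(D,Q,Y): not NE [P3→X gives 8>7]
(D,Q,Z): not NE [P1→A gives 6>4; P3→X gives 8>5]
(D,Q,W): not NE [P1→B gives 8>7; P2→P gives 6>4; P3→X gives 8>3]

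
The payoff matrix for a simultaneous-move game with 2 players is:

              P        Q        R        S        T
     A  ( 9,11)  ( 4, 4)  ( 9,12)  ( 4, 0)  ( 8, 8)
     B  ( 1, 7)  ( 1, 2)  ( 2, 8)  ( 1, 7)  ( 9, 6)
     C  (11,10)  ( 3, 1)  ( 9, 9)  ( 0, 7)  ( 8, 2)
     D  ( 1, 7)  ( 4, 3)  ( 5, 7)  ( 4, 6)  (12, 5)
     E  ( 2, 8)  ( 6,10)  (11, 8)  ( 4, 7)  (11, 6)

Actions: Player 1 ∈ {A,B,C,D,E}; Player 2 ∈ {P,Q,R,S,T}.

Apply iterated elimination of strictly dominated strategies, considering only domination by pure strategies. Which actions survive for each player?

Survivors P1:{A,C,E} P2:{P,Q,R}

P1 drop B (E beats it: P:2>1 Q:6>1 R:11>2 S:4>1 T:11>9)
P2 drop S (P beats it: A:11>0 C:10>7 D:7>6 E:8>7)
P2 drop T (P beats it: A:11>8 C:10>2 D:7>5 E:8>6)
P1 drop D (E beats it: P:2>1 Q:6>4 R:11>5)
P1→{A,C,E} P2→{P,Q,R}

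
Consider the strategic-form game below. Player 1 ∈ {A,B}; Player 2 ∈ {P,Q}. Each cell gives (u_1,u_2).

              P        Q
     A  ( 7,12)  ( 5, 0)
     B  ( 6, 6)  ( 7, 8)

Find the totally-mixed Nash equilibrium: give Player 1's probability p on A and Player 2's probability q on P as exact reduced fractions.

p=1/7, q=2/3

P1 indiff ⇒ q·7+(1-q)·5 = q·6+(1-q)·7 ⇒ q(1) = (1-q)(2) ⇒ q = 2/3
P2 indiff ⇒ p·12+(1-p)·6 = p·0+(1-p)·8 ⇒ p(12) = (1-p)(2) ⇒ p = 1/7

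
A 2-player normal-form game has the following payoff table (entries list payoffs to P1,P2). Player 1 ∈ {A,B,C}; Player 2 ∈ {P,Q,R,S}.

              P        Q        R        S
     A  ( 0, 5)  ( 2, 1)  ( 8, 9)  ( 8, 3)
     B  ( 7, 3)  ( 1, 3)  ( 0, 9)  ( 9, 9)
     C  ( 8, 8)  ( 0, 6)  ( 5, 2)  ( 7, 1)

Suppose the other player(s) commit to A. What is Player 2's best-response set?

u_2(P vs A) = 5
u_2(Q vs A) = 1
u_2(R vs A) = 9
u_2(S vs A) = 3
max payoff 9 at {R}

argmax u_2 = {R}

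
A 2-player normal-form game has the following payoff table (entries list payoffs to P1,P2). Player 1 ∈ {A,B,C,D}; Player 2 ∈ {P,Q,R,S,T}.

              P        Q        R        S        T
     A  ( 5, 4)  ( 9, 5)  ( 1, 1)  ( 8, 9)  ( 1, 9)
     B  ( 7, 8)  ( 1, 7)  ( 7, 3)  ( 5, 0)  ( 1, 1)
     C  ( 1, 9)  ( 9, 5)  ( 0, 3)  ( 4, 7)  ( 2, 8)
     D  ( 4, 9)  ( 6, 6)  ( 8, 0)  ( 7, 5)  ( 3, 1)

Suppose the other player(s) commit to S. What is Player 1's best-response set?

u_1(A vs S) = 8
u_1(B vs S) = 5
u_1(C vs S) = 4
u_1(D vs S) = 7
max payoff 8 at {A}

argmax u_1 = {A}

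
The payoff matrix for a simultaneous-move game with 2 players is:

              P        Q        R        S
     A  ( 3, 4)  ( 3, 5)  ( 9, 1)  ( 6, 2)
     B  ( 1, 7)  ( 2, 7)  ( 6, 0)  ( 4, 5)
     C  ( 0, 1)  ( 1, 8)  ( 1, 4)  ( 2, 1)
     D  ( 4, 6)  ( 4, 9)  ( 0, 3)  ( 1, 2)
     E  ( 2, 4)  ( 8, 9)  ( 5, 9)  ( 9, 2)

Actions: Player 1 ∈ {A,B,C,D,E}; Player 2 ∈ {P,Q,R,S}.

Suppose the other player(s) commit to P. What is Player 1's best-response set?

argmax u_1 = {D}

u_1(A vs P) = 3
u_1(B vs P) = 1
u_1(C vs P) = 0
u_1(D vs P) = 4
u_1(E vs P) = 2
max payoff 4 at {D}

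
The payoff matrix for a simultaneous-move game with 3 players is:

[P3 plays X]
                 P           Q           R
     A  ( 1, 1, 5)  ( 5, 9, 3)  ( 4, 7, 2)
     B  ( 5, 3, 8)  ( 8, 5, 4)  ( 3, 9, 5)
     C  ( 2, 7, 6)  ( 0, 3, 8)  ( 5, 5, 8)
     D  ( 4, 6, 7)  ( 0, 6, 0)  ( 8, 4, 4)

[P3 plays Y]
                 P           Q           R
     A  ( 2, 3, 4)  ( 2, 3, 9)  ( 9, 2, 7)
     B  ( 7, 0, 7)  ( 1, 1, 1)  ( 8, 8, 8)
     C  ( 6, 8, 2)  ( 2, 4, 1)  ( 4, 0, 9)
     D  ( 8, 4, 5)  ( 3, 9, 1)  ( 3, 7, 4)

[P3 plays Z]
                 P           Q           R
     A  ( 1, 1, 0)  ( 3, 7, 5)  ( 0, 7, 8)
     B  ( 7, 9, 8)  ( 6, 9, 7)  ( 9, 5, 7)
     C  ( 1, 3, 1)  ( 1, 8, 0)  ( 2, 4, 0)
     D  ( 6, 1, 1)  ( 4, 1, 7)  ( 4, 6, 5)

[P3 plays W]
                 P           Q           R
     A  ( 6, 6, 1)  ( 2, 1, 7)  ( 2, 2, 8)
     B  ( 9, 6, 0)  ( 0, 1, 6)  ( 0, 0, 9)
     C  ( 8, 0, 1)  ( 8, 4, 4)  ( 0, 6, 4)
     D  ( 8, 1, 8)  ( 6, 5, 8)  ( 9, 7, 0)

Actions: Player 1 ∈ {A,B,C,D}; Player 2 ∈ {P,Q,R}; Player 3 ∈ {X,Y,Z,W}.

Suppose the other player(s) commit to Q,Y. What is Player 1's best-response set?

BR_1 = {D}

u_1(A vs Q,Y) = 2
u_1(B vs Q,Y) = 1
u_1(C vs Q,Y) = 2
u_1(D vs Q,Y) = 3
max payoff 3 at {D}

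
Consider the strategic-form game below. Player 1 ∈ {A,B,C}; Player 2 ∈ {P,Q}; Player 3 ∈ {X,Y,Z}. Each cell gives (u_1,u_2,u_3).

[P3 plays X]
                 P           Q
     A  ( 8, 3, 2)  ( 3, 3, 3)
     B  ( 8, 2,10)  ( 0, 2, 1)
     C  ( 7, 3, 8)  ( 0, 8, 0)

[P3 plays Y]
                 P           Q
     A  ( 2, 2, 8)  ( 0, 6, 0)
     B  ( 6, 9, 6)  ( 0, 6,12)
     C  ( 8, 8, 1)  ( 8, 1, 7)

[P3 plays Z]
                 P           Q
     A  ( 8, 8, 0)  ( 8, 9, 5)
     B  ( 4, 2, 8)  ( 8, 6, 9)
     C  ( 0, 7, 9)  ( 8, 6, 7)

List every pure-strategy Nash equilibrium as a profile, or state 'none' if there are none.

(A,P,X): not NE [P3→Y gives 8>2]
(A,P,Y): not NE [P1→C gives 8>2; P2→Q gives 6>2]
(A,P,Z): not NE [P2→Q gives 9>8; P3→Y gives 8>0]
(A,Q,X): not NE [P3→Z gives 5>3]
(A,Q,Y): not NE [P1→C gives 8>0; P3→Z gives 5>0]
(A,Q,Z): NE
(B,P,X): NE
(B,P,Y): not NE [P1→C gives 8>6; P3→X gives 10>6]
(B,P,Z): not NE [P1→A gives 8>4; P2→Q gives 6>2; P3→X gives 10>8]
(B,Q,X): not NE [P1→A gives 3>0; P3→Y gives 12>1]
(B,Q,Y): not NE [P1→C gives 8>0; P2→P gives 9>6]
(B,Q,Z): not NE [P3→Y gives 12>9]
(C,P,X): not NE [P1→B gives 8>7; P2→Q gives 8>3; P3→Z gives 9>8]
(C,P,Y): not NE [P3→Z gives 9>1]
(C,P,Z): not NE [P1→A gives 8>0]
(C,Q,X): not NE [P1→A gives 3>0; P3→Z gives 7>0]
(C,Q,Y): not NE [P2→P gives 8>1]
(C,Q,Z): not NE [P2→P gives 7>6]

PSNE = {(A,Q,Z), (B,P,X)}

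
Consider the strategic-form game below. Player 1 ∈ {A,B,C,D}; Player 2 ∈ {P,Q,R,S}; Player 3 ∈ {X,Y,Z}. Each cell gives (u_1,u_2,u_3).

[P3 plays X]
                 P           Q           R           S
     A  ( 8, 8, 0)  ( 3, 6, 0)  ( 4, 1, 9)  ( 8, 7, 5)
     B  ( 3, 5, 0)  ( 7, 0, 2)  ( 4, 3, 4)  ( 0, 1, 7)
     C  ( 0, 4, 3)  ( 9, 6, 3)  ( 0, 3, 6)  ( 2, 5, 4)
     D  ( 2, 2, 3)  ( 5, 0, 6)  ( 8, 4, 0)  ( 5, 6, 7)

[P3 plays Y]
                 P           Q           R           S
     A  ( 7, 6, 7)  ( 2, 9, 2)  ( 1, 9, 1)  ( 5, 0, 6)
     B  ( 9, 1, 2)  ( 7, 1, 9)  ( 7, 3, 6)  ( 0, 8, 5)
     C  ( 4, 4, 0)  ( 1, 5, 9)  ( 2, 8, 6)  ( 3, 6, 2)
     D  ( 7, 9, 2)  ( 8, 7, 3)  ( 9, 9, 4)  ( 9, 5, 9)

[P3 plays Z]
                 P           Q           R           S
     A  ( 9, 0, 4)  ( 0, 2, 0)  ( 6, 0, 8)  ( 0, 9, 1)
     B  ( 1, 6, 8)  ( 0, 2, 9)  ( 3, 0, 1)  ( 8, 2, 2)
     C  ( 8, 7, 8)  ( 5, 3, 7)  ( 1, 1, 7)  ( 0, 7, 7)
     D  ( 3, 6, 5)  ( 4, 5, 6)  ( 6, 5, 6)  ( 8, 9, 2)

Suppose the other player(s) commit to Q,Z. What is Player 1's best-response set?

P1 best: {C}

u_1(A vs Q,Z) = 0
u_1(B vs Q,Z) = 0
u_1(C vs Q,Z) = 5
u_1(D vs Q,Z) = 4
max payoff 5 at {C}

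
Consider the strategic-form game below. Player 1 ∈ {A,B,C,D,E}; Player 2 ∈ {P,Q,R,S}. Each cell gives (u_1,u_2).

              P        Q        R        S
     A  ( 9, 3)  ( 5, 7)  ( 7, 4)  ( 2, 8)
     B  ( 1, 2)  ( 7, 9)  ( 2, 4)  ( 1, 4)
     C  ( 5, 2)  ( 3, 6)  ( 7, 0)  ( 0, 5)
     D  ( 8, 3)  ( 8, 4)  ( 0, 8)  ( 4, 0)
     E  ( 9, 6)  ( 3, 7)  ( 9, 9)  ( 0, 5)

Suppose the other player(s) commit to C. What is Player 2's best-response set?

u_2(P vs C) = 2
u_2(Q vs C) = 6
u_2(R vs C) = 0
u_2(S vs C) = 5
max payoff 6 at {Q}

BR_2 = {Q}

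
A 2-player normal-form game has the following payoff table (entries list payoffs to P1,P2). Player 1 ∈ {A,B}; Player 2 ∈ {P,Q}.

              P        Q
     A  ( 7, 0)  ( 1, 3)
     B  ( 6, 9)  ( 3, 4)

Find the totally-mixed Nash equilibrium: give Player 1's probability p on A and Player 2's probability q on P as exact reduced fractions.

(p,q) = (5/8, 2/3)

P1 indiff ⇒ q·7+(1-q)·1 = q·6+(1-q)·3 ⇒ q(1) = (1-q)(2) ⇒ q = 2/3
P2 indiff ⇒ p·0+(1-p)·9 = p·3+(1-p)·4 ⇒ p(-3) = (1-p)(-5) ⇒ p = 5/8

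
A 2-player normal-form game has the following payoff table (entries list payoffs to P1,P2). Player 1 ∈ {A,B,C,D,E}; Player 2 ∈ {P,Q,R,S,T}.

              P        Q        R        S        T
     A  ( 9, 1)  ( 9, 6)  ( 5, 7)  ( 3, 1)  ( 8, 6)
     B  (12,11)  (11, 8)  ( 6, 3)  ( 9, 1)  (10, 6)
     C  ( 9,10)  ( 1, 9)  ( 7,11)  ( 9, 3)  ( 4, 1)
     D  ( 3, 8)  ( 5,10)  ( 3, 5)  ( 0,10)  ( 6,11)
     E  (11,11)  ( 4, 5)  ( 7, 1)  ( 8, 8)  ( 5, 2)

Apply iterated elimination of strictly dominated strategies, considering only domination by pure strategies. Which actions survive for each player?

IESDS → P1:{B,C,E} P2:{P,R}

P1 drop A (B beats it: P:12>9 Q:11>9 R:6>5 S:9>3 T:10>8)
P1 drop D (B beats it: P:12>3 Q:11>5 R:6>3 S:9>0 T:10>6)
P2 drop Q (P beats it: B:11>8 C:10>9 E:11>5)
P2 drop S (P beats it: B:11>1 C:10>3 E:11>8)
P2 drop T (P beats it: B:11>6 C:10>1 E:11>2)
P1→{B,C,E} P2→{P,R}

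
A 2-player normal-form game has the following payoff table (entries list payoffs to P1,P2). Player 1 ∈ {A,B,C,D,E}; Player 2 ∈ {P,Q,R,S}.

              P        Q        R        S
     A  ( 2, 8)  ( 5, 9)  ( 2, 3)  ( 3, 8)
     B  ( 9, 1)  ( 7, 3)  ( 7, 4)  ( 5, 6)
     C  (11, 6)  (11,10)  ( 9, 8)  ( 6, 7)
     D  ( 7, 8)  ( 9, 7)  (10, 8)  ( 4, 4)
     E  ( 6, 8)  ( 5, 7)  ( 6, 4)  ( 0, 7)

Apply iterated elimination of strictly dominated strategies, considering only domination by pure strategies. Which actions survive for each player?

P1 drop A (B beats it: P:9>2 Q:7>5 R:7>2 S:5>3)
P1 drop B (C beats it: P:11>9 Q:11>7 R:9>7 S:6>5)
P1 drop E (C beats it: P:11>6 Q:11>5 R:9>6 S:6>0)
P2 drop S (Q beats it: C:10>7 D:7>4)
P1→{C,D} P2→{P,Q,R}

IESDS → P1:{C,D} P2:{P,Q,R}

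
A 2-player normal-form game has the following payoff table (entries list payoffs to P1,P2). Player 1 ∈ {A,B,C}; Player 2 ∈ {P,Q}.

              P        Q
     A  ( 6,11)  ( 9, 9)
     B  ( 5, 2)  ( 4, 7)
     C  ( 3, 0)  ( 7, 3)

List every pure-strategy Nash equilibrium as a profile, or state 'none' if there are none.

(A,P): NE
(A,Q): not NE [P2→P gives 11>9]
(B,P): not NE [P1→A gives 6>5; P2→Q gives 7>2]
(B,Q): not NE [P1→A gives 9>4]
(C,P): not NE [P1→A gives 6>3; P2→Q gives 3>0]
(C,Q): not NE [P1→A gives 9>7]

PSNE = {(A,P)}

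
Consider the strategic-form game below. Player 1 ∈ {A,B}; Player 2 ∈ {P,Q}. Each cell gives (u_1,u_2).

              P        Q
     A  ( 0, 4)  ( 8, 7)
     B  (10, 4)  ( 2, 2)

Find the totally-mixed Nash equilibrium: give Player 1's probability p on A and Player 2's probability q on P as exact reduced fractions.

P1 indiff ⇒ q·0+(1-q)·8 = q·10+(1-q)·2 ⇒ q(-10) = (1-q)(-6) ⇒ q = 3/8
P2 indiff ⇒ p·4+(1-p)·4 = p·7+(1-p)·2 ⇒ p(-3) = (1-p)(-2) ⇒ p = 2/5

(p,q) = (2/5, 3/8)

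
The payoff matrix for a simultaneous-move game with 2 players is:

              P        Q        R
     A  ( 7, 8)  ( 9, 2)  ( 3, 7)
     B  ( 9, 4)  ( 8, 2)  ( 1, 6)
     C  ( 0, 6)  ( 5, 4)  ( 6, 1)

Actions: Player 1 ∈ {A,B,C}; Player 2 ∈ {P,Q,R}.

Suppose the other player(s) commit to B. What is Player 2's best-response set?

u_2(P vs B) = 4
u_2(Q vs B) = 2
u_2(R vs B) = 6
max payoff 6 at {R}

BR_2 = {R}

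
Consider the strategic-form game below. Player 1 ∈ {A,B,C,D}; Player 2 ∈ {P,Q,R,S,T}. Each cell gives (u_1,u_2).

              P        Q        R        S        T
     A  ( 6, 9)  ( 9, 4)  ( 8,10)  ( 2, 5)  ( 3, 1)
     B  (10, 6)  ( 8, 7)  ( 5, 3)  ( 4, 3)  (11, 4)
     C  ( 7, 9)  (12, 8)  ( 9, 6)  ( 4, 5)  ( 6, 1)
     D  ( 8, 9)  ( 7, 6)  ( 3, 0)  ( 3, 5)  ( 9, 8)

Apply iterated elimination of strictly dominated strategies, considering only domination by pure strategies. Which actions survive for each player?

Remaining: P1:{B,C} P2:{P,Q}

P1 drop A (C beats it: P:7>6 Q:12>9 R:9>8 S:4>2 T:6>3)
P1 drop D (B beats it: P:10>8 Q:8>7 R:5>3 S:4>3 T:11>9)
P2 drop R (P beats it: B:6>3 C:9>6)
P2 drop S (P beats it: B:6>3 C:9>5)
P2 drop T (P beats it: B:6>4 C:9>1)
P1→{B,C} P2→{P,Q}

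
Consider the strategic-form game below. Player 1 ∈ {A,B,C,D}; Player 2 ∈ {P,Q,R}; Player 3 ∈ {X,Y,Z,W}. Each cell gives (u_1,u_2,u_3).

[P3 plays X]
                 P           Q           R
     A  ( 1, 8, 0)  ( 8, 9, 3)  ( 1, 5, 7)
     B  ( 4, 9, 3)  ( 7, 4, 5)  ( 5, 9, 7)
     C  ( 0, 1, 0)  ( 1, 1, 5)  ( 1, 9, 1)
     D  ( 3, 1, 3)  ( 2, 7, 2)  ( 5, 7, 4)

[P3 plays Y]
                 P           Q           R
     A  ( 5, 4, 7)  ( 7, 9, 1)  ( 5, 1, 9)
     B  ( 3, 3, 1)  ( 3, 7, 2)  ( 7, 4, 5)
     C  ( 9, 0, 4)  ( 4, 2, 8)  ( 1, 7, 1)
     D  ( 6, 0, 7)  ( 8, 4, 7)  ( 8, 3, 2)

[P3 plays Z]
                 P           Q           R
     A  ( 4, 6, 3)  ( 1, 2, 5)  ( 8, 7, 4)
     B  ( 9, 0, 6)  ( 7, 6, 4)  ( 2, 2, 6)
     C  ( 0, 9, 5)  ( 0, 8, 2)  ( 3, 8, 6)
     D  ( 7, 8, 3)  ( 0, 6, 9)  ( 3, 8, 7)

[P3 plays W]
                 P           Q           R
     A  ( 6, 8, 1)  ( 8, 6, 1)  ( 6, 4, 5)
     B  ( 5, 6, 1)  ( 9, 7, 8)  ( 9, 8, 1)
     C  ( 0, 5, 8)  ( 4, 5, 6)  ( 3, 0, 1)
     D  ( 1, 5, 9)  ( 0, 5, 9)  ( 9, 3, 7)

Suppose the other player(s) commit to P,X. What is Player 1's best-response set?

P1 best: {B}

u_1(A vs P,X) = 1
u_1(B vs P,X) = 4
u_1(C vs P,X) = 0
u_1(D vs P,X) = 3
max payoff 4 at {B}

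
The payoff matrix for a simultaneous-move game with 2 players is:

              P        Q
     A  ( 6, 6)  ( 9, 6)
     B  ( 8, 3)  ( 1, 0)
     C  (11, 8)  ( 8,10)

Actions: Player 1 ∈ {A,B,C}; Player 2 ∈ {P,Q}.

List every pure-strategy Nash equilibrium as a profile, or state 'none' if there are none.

Nash profiles: (A,Q)

(A,P): not NE [P1→C gives 11>6]
(A,Q): NE
(B,P): not NE [P1→C gives 11>8]
(B,Q): not NE [P1→A gives 9>1; P2→P gives 3>0]
(C,P): not NE [P2→Q gives 10>8]
(C,Q): not NE [P1→A gives 9>8]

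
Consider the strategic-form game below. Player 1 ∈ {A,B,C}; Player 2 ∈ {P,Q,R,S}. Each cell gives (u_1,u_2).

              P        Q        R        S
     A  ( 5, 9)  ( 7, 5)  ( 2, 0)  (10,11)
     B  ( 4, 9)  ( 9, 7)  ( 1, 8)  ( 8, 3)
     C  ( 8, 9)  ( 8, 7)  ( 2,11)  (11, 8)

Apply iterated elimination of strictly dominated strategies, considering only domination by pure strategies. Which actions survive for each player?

P2 drop Q (P beats it: A:9>5 B:9>7 C:9>7)
P1 drop B (A beats it: P:5>4 R:2>1 S:10>8)
P1→{A,C} P2→{P,R,S}

IESDS → P1:{A,C} P2:{P,R,S}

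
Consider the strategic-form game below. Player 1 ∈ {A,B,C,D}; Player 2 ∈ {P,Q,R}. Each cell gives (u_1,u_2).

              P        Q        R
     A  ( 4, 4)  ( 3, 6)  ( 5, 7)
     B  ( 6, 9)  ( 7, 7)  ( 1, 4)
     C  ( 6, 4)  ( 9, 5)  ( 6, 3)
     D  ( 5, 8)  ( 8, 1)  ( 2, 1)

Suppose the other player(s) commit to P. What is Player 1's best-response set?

P1 best: {B,C}

u_1(A vs P) = 4
u_1(B vs P) = 6
u_1(C vs P) = 6
u_1(D vs P) = 5
max payoff 6 at {B,C}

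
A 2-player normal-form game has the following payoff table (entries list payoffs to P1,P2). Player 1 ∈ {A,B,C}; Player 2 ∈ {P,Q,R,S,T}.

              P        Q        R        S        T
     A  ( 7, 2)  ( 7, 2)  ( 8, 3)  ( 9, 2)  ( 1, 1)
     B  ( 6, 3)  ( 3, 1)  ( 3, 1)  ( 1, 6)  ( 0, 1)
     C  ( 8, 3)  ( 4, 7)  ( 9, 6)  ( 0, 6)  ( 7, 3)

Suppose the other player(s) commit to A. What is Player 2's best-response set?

u_2(P vs A) = 2
u_2(Q vs A) = 2
u_2(R vs A) = 3
u_2(S vs A) = 2
u_2(T vs A) = 1
max payoff 3 at {R}

argmax u_2 = {R}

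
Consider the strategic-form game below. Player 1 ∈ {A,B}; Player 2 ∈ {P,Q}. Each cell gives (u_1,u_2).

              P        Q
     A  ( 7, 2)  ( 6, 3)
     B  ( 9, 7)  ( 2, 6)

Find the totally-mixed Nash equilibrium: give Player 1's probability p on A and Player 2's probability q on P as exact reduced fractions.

P1 mixes 1/2 on A; P2 mixes 2/3 on P

P1 indiff ⇒ q·7+(1-q)·6 = q·9+(1-q)·2 ⇒ q(-2) = (1-q)(-4) ⇒ q = 2/3
P2 indiff ⇒ p·2+(1-p)·7 = p·3+(1-p)·6 ⇒ p(-1) = (1-p)(-1) ⇒ p = 1/2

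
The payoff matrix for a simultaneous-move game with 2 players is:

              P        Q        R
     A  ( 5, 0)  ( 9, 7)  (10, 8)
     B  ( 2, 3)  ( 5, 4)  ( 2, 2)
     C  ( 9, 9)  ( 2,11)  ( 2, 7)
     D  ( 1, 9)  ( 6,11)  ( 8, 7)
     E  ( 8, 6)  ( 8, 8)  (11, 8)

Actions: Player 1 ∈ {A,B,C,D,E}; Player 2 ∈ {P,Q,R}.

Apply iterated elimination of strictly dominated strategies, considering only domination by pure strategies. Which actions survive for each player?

P1 drop B (A beats it: P:5>2 Q:9>5 R:10>2)
P1 drop D (A beats it: P:5>1 Q:9>6 R:10>8)
P2 drop P (Q beats it: A:7>0 C:11>9 E:8>6)
P1 drop C (A beats it: Q:9>2 R:10>2)
P1→{A,E} P2→{Q,R}

Remaining: P1:{A,E} P2:{Q,R}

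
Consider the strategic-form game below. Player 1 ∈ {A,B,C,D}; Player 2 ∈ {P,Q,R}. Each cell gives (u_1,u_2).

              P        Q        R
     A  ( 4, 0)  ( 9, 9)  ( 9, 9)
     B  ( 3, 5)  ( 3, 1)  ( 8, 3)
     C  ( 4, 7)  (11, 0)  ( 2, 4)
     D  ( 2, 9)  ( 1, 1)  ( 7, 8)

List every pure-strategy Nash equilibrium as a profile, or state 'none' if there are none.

PSNE = {(A,R), (C,P)}

(A,P): not NE [P2→R gives 9>0]
(A,Q): not NE [P1→C gives 11>9]
(A,R): NE
(B,P): not NE [P1→C gives 4>3]
(B,Q): not NE [P1→C gives 11>3; P2→P gives 5>1]
(B,R): not NE [P1→A gives 9>8; P2→P gives 5>3]
(C,P): NE
(C,Q): not NE [P2→P gives 7>0]
(C,R): not NE [P1→A gives 9>2; P2→P gives 7>4]
(D,P): not NE [P1→C gives 4>2]
(D,Q): not NE [P1→C gives 11>1; P2→P gives 9>1]
(D,R): not NE [P1→A gives 9>7; P2→P gives 9>8]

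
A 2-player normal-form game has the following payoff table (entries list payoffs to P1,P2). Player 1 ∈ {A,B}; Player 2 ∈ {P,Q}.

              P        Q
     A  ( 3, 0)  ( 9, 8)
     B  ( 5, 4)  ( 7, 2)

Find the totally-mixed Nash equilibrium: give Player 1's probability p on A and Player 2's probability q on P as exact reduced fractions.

P1 indiff ⇒ q·3+(1-q)·9 = q·5+(1-q)·7 ⇒ q(-2) = (1-q)(-2) ⇒ q = 1/2
P2 indiff ⇒ p·0+(1-p)·4 = p·8+(1-p)·2 ⇒ p(-8) = (1-p)(-2) ⇒ p = 1/5

(p,q) = (1/5, 1/2)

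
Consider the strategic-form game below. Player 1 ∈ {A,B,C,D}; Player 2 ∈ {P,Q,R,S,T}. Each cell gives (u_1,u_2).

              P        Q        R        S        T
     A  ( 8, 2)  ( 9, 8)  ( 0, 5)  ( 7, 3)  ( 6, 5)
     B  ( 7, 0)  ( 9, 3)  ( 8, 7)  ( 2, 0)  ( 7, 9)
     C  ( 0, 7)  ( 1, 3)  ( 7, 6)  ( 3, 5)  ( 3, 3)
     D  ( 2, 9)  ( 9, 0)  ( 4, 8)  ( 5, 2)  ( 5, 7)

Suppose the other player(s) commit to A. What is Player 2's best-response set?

BR_2 = {Q}

u_2(P vs A) = 2
u_2(Q vs A) = 8
u_2(R vs A) = 5
u_2(S vs A) = 3
u_2(T vs A) = 5
max payoff 8 at {Q}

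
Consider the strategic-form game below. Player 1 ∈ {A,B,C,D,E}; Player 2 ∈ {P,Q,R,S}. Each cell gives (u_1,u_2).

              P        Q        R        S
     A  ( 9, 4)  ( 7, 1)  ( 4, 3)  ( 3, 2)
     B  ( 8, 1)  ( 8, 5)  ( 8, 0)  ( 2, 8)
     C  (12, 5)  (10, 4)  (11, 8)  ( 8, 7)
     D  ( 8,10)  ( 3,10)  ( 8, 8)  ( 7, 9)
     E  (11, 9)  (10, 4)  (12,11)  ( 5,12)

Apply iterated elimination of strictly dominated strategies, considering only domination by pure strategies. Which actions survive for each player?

P1 drop A (C beats it: P:12>9 Q:10>7 R:11>4 S:8>3)
P1 drop B (C beats it: P:12>8 Q:10>8 R:11>8 S:8>2)
P1 drop D (C beats it: P:12>8 Q:10>3 R:11>8 S:8>7)
P2 drop P (R beats it: C:8>5 E:11>9)
P2 drop Q (R beats it: C:8>4 E:11>4)
P1→{C,E} P2→{R,S}

Remaining: P1:{C,E} P2:{R,S}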